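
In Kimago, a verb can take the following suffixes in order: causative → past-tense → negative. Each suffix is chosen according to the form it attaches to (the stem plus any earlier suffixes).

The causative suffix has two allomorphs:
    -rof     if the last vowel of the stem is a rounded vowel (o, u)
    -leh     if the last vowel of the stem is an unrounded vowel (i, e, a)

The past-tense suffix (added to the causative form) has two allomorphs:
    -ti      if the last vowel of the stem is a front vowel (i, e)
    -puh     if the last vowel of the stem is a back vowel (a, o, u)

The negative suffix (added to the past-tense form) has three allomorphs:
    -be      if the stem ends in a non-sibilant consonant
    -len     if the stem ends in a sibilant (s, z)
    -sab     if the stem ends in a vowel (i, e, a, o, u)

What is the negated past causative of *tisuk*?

tisukrofpuhbe

Since the last vowel of *tisuk* is /u/ (a rounded vowel), it takes -rof, giving *tisukrof*.
The causative form *tisukrof* — last vowel /o/ (a back vowel) → -puh → *tisukrofpuh*.
The past-tense form *tisukrofpuh* — final sound /h/ (a non-sibilant consonant) → -be → *tisukrofpuhbe*.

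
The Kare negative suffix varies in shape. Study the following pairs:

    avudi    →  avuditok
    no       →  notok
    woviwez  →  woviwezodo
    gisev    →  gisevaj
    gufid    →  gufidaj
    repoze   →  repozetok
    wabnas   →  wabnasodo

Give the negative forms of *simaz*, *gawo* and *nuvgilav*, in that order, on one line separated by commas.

simazodo, gawotok, nuvgilavaj

The suffix is conditioned by the final sound: -odo when the stem ends in a sibilant (*woviwez*, *wabnas*); -aj when the stem ends in a non-sibilant consonant (*gisev*, *gufid*); -tok when the stem ends in a vowel (*avudi*, *no*, *repoze*).
The final sound of *simaz* is /z/, which is a sibilant, so the suffix is -odo, giving *simazodo*.
Since the final sound of *gawo* is /o/ (a vowel), it takes -tok, giving *gawotok*.
Since the final sound of *nuvgilav* is /v/ (a non-sibilant consonant), it takes -aj, giving *nuvgilavaj*.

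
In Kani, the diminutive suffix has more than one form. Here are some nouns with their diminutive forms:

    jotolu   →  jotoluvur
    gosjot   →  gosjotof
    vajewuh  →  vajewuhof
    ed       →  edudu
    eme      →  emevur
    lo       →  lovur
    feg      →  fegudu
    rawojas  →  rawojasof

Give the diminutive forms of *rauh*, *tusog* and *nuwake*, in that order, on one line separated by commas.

rauhof, tusogudu, nuwakevur

The suffix is conditioned by the final sound: -of when the stem ends in a voiceless consonant (*gosjot*, *vajewuh*, *rawojas*); -udu when the stem ends in a voiced consonant (*ed*, *feg*); -vur when the stem ends in a vowel (*jotolu*, *eme*, *lo*).
*rauh*: final sound = /h/, a voiceless consonant → -of → *rauhof*.
The final sound of *tusog* is /g/, which is a voiced consonant, so the suffix is -udu, giving *tusogudu*.
Since the final sound of *nuwake* is /e/ (a vowel), it takes -vur, giving *nuwakevur*.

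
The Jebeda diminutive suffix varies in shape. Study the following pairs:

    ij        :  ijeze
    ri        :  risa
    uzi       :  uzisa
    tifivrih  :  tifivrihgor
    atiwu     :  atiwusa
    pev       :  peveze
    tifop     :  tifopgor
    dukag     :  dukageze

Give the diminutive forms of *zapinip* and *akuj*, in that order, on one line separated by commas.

zapinipgor, akujeze

The alternation tracks the final sound of the stem — -gor when the stem ends in a voiceless consonant (*tifivrih*, *tifop*); -eze when the stem ends in a voiced consonant (*ij*, *pev*, *dukag*); -sa when the stem ends in a vowel (*ri*, *uzi*, *atiwu*).
Since the final sound of *zapinip* is /p/ (a voiceless consonant), it takes -gor, giving *zapinipgor*.
*akuj*: final sound = /j/, a voiced consonant → -eze → *akujeze*.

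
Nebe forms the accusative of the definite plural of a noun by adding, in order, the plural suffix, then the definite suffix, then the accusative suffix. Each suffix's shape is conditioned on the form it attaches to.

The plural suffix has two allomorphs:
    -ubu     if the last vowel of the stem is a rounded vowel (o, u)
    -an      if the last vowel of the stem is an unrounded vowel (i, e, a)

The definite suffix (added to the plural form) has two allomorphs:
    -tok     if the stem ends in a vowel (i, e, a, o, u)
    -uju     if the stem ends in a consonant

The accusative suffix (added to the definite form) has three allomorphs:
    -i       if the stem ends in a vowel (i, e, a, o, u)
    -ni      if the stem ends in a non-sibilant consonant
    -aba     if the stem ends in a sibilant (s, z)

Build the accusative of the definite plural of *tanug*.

Since the last vowel of *tanug* is /u/ (a rounded vowel), it takes -ubu, giving *tanugubu*.
The plural form *tanugubu* — final sound /u/ (a vowel) → -tok → *tanugubutok*.
The definite form *tanugubutok*: final sound = /k/, a non-sibilant consonant → -ni → *tanugubutokni*.

tanugubutokni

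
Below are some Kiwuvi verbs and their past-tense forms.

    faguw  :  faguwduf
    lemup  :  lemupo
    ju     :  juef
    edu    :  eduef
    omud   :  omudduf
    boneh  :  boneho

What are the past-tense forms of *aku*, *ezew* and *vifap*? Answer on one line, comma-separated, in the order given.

Looking at the final sound of each stem: -o when the stem ends in a voiceless consonant (*lemup*, *boneh*); -duf when the stem ends in a voiced consonant (*faguw*, *omud*); -ef when the stem ends in a vowel (*ju*, *edu*).
*aku*: final sound = /u/, a vowel → -ef → *akuef*.
*ezew* — final sound /w/ (a voiced consonant) → -duf → *ezewduf*.
*vifap* — final sound /p/ (a voiceless consonant) → -o → *vifapo*.

akuef, ezewduf, vifapo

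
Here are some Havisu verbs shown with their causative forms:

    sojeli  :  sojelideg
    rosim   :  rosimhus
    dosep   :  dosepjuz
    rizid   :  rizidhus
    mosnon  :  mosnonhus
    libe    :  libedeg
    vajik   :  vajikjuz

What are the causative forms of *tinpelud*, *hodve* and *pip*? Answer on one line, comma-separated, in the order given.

Looking at the final sound of each stem: -juz when the stem ends in a voiceless consonant (*dosep*, *vajik*); -hus when the stem ends in a voiced consonant (*rosim*, *rizid*, *mosnon*); -deg when the stem ends in a vowel (*sojeli*, *libe*).
*tinpelud* — final sound /d/ (a voiced consonant) → -hus → *tinpeludhus*.
The final sound of *hodve* is /e/, which is a vowel, so the suffix is -deg, giving *hodvedeg*.
*pip* — final sound /p/ (a voiceless consonant) → -juz → *pipjuz*.

tinpeludhus, hodvedeg, pipjuz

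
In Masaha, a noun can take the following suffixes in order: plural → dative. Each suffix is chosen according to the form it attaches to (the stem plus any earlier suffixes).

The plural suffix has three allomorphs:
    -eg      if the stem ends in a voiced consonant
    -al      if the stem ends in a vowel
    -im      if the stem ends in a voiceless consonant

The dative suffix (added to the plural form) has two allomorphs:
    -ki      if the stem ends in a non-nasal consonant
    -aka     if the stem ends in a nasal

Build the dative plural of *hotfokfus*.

hotfokfusimaka

Since the final sound of *hotfokfus* is /s/ (a voiceless consonant), it takes -im, giving *hotfokfusim*.
Since the final consonant of the plural form *hotfokfusim* is /m/ (a nasal), it takes -aka, giving *hotfokfusimaka*.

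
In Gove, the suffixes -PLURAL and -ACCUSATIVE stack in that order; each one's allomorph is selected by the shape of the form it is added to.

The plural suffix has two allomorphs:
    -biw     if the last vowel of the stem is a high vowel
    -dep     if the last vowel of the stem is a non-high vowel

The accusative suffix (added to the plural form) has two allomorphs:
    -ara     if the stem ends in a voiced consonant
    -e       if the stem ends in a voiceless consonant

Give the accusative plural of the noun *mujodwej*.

mujodwejdepe

The last vowel of *mujodwej* is /e/, which is a non-high vowel, so the plural suffix is -dep, giving *mujodwejdep*.
The plural form *mujodwejdep* — final consonant /p/ (voiceless) → -e → *mujodwejdepe*.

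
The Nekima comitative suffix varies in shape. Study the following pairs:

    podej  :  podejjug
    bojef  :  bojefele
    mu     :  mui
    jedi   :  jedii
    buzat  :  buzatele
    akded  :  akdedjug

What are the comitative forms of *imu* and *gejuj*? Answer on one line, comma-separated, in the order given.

imui, gejujjug

The suffix is conditioned by the final sound: -ele when the stem ends in a voiceless consonant (*bojef*, *buzat*); -jug when the stem ends in a voiced consonant (*podej*, *akded*); -i when the stem ends in a vowel (*mu*, *jedi*).
*imu*: final sound = /u/, a vowel → -i → *imui*.
Since the final sound of *gejuj* is /j/ (a voiced consonant), it takes -jug, giving *gejujjug*.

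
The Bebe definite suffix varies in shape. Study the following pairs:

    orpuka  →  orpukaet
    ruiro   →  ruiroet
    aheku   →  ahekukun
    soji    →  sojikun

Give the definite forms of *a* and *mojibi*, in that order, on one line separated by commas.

aet, mojibikun

The suffix is conditioned by the last vowel: -kun when the last vowel of the stem is a high vowel (*aheku*, *soji*); -et when the last vowel of the stem is a non-high vowel (*orpuka*, *ruiro*).
The last vowel of *a* is /a/, which is a non-high vowel, so the suffix is -et, giving *aet*.
Since the last vowel of *mojibi* is /i/ (a high vowel), it takes -kun, giving *mojibikun*.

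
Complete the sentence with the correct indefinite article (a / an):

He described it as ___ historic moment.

a

The indefinite article is chosen by the initial *sound* of the following word, not its spelling.
*historic* begins with the sound /h/ (h is pronounced in standard usage) — a consonant sound.
So the article is *a*: He described it as a historic moment.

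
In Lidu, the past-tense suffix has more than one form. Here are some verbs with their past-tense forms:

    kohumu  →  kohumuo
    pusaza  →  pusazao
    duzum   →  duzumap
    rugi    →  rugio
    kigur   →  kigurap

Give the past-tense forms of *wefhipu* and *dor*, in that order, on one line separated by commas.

wefhipuo, dorap

The alternation tracks the final sound of the stem — -ap when the stem ends in a consonant (*duzum*, *kigur*); -o when the stem ends in a vowel (*kohumu*, *pusaza*, *rugi*).
*wefhipu* — final sound /u/ (a vowel) → -o → *wefhipuo*.
The final sound of *dor* is /r/, which is a consonant, so the suffix is -ap, giving *dorap*.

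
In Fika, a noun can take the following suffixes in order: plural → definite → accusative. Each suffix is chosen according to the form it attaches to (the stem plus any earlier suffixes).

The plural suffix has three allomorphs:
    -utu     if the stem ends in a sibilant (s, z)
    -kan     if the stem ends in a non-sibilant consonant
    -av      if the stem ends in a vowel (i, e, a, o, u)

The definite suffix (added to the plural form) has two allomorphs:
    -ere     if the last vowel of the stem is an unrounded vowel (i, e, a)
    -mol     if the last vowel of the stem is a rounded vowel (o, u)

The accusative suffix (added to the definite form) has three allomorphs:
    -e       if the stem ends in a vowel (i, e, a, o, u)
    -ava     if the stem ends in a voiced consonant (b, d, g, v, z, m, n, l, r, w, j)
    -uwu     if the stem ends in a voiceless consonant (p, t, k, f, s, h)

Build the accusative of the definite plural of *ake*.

*ake* — final sound /e/ (a vowel) → -av → *akeav*.
The last vowel of the plural form *akeav* is /a/, which is an unrounded vowel, so the definite suffix is -ere, giving *akeavere*.
The final sound of the definite form *akeavere* is /e/, which is a vowel, so the accusative suffix is -e, giving *akeaveree*.

akeaveree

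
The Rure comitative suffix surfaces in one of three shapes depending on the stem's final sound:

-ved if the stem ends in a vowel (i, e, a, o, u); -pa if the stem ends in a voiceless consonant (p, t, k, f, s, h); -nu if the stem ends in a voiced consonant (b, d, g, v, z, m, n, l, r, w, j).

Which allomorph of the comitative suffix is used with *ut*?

-pa

The final sound of *ut* is /t/, which is a voiceless consonant, so the suffix is -pa.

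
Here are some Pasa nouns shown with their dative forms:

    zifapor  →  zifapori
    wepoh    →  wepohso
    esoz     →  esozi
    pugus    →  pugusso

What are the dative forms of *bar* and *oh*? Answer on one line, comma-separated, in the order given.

Looking at the final consonant of each stem: -so when the stem ends in a voiceless consonant (*wepoh*, *pugus*); -i when the stem ends in a voiced consonant (*zifapor*, *esoz*).
*bar* — final consonant /r/ (voiced) → -i → *bari*.
*oh*: final consonant = /h/, voiceless → -so → *ohso*.

bari, ohso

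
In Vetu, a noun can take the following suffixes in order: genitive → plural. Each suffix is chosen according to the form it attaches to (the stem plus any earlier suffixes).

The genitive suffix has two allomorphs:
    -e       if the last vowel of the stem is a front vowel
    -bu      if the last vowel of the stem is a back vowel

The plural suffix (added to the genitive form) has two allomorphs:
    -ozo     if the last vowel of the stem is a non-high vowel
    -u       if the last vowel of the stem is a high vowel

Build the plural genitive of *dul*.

dulbuu

The last vowel of *dul* is /u/, which is a back vowel, so the genitive suffix is -bu, giving *dulbu*.
Since the last vowel of the genitive form *dulbu* is /u/ (a high vowel), it takes -u, giving *dulbuu*.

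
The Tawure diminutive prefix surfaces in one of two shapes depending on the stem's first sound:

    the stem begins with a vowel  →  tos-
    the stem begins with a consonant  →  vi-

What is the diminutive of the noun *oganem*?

tosoganem

The first sound of *oganem* is /o/, which is a vowel, so the prefix is tos-, giving *tosoganem*.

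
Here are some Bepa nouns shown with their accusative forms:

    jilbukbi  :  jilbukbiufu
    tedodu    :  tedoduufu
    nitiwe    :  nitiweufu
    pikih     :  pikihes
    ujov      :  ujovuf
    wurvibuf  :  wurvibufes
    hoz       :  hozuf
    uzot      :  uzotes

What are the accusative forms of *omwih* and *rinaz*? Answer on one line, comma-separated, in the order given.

Looking at the final sound of each stem: -es when the stem ends in a voiceless consonant (*pikih*, *wurvibuf*, *uzot*); -uf when the stem ends in a voiced consonant (*ujov*, *hoz*); -ufu when the stem ends in a vowel (*jilbukbi*, *tedodu*, *nitiwe*).
The final sound of *omwih* is /h/, which is a voiceless consonant, so the suffix is -es, giving *omwihes*.
Since the final sound of *rinaz* is /z/ (a voiced consonant), it takes -uf, giving *rinazuf*.

omwihes, rinazuf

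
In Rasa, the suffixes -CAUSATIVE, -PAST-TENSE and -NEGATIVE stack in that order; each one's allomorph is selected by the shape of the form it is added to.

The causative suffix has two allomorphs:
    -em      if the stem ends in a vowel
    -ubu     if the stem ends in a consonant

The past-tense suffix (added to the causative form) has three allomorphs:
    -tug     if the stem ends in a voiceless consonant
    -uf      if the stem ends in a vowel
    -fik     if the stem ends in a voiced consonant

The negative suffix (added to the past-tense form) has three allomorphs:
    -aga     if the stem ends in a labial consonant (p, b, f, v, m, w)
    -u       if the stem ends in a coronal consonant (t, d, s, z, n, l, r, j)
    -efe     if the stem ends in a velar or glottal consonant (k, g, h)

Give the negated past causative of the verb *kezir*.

kezirubuufaga

The final sound of *kezir* is /r/, which is a consonant, so the causative suffix is -ubu, giving *kezirubu*.
Since the final sound of the causative form *kezirubu* is /u/ (a vowel), it takes -uf, giving *kezirubuuf*.
The past-tense form *kezirubuuf* — final consonant /f/ (labial) → -aga → *kezirubuufaga*.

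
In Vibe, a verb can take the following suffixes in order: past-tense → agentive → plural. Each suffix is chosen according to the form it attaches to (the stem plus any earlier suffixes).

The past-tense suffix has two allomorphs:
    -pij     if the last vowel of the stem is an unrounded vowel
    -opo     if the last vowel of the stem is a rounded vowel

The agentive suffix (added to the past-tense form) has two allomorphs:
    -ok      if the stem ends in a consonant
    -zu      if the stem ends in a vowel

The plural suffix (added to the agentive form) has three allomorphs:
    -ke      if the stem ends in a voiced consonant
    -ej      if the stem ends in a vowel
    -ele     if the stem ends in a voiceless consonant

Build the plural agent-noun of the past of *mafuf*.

mafufopozuej

*mafuf* — last vowel /u/ (a rounded vowel) → -opo → *mafufopo*.
The final sound of the past-tense form *mafufopo* is /o/, which is a vowel, so the agentive suffix is -zu, giving *mafufopozu*.
The agentive form *mafufopozu*: final sound = /u/, a vowel → -ej → *mafufopozuej*.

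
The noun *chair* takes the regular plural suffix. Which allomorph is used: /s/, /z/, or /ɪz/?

/z/

The stem *chair* ends in a voiced non-sibilant sound.
The plural suffix surfaces as /ɪz/ after sibilants, /s/ after other voiceless consonants, and /z/ after other voiced sounds.
So the plural -s on *chair* is pronounced /z/.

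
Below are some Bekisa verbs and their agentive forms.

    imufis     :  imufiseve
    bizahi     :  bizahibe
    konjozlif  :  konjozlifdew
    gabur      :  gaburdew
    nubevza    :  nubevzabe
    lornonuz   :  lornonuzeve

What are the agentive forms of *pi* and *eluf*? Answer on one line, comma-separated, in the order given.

Looking at the final sound of each stem: -eve when the stem ends in a sibilant (*imufis*, *lornonuz*); -dew when the stem ends in a non-sibilant consonant (*konjozlif*, *gabur*); -be when the stem ends in a vowel (*bizahi*, *nubevza*).
The final sound of *pi* is /i/, which is a vowel, so the suffix is -be, giving *pibe*.
The final sound of *eluf* is /f/, which is a non-sibilant consonant, so the suffix is -dew, giving *elufdew*.

pibe, elufdew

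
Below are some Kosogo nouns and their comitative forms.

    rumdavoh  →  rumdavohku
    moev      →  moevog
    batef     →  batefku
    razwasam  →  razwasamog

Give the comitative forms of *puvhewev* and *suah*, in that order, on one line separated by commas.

The alternation tracks the final consonant of the stem — -ku when the stem ends in a voiceless consonant (*rumdavoh*, *batef*); -og when the stem ends in a voiced consonant (*moev*, *razwasam*).
Since the final consonant of *puvhewev* is /v/ (voiced), it takes -og, giving *puvhewevog*.
The final consonant of *suah* is /h/, which is voiceless, so the suffix is -ku, giving *suahku*.

puvhewevog, suahku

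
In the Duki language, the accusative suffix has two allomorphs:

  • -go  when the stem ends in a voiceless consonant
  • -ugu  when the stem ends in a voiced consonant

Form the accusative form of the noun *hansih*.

*hansih* — final consonant /h/ (voiceless) → -go → *hansihgo*.

hansihgo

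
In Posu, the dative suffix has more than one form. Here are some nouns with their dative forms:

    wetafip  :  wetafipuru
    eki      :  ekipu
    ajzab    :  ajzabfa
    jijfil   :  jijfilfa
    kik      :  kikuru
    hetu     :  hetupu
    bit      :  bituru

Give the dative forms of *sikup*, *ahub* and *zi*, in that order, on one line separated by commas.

The alternation tracks the final sound of the stem — -uru when the stem ends in a voiceless consonant (*wetafip*, *kik*, *bit*); -fa when the stem ends in a voiced consonant (*ajzab*, *jijfil*); -pu when the stem ends in a vowel (*eki*, *hetu*).
*sikup*: final sound = /p/, a voiceless consonant → -uru → *sikupuru*.
Since the final sound of *ahub* is /b/ (a voiced consonant), it takes -fa, giving *ahubfa*.
Since the final sound of *zi* is /i/ (a vowel), it takes -pu, giving *zipu*.

sikupuru, ahubfa, zipu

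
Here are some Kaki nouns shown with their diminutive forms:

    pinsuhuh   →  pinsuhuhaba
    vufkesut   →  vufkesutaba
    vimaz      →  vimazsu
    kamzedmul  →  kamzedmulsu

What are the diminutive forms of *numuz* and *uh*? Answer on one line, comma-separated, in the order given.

The suffix is conditioned by the final consonant: -aba when the stem ends in a voiceless consonant (*pinsuhuh*, *vufkesut*); -su when the stem ends in a voiced consonant (*vimaz*, *kamzedmul*).
Since the final consonant of *numuz* is /z/ (voiced), it takes -su, giving *numuzsu*.
*uh* — final consonant /h/ (voiceless) → -aba → *uhaba*.

numuzsu, uhaba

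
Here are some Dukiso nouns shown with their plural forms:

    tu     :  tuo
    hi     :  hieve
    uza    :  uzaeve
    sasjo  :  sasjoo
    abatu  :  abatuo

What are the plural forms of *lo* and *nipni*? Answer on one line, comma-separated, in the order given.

The pattern is rounding harmony: -o when the last vowel of the stem is a rounded vowel (*tu*, *sasjo*, *abatu*); -eve when the last vowel of the stem is an unrounded vowel (*hi*, *uza*).
*lo* — last vowel /o/ (a rounded vowel) → -o → *loo*.
*nipni* — last vowel /i/ (an unrounded vowel) → -eve → *nipnieve*.

loo, nipnieve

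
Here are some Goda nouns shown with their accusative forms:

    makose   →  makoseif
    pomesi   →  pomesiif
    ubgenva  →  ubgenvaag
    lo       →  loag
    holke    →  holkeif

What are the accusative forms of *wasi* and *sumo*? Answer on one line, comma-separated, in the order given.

The alternation tracks the last vowel of the stem — -if when the last vowel of the stem is a front vowel (*makose*, *pomesi*, *holke*); -ag when the last vowel of the stem is a back vowel (*ubgenva*, *lo*).
The last vowel of *wasi* is /i/, which is a front vowel, so the suffix is -if, giving *wasiif*.
*sumo* — last vowel /o/ (a back vowel) → -ag → *sumoag*.

wasiif, sumoag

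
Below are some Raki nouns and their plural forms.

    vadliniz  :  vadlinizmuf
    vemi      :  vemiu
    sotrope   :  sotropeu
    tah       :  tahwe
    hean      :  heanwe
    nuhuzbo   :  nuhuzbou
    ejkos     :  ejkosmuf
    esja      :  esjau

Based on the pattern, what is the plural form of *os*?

osmuf

Looking at the final sound of each stem: -muf when the stem ends in a sibilant (*vadliniz*, *ejkos*); -we when the stem ends in a non-sibilant consonant (*tah*, *hean*); -u when the stem ends in a vowel (*vemi*, *sotrope*, *nuhuzbo*, *esja*).
*os*: final sound = /s/, a sibilant → -muf → *osmuf*.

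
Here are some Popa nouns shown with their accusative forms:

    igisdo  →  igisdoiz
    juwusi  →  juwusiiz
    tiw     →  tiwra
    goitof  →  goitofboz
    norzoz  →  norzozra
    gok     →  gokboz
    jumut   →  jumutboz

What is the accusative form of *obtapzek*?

The suffix is conditioned by the final sound: -boz when the stem ends in a voiceless consonant (*goitof*, *gok*, *jumut*); -ra when the stem ends in a voiced consonant (*tiw*, *norzoz*); -iz when the stem ends in a vowel (*igisdo*, *juwusi*).
Since the final sound of *obtapzek* is /k/ (a voiceless consonant), it takes -boz, giving *obtapzekboz*.

obtapzekboz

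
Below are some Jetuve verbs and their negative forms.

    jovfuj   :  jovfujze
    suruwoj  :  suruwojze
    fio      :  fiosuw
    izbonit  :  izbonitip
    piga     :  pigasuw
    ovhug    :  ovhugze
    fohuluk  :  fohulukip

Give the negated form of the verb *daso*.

The alternation tracks the final sound of the stem — -ip when the stem ends in a voiceless consonant (*izbonit*, *fohuluk*); -ze when the stem ends in a voiced consonant (*jovfuj*, *suruwoj*, *ovhug*); -suw when the stem ends in a vowel (*fio*, *piga*).
Since the final sound of *daso* is /o/ (a vowel), it takes -suw, giving *dasosuw*.

dasosuw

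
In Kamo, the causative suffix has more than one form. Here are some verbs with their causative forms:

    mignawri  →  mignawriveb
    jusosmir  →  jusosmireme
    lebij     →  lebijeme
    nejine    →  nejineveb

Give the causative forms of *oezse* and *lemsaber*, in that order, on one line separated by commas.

oezseveb, lemsabereme

The suffix is conditioned by the final sound: -eme when the stem ends in a consonant (*jusosmir*, *lebij*); -veb when the stem ends in a vowel (*mignawri*, *nejine*).
*oezse* — final sound /e/ (a vowel) → -veb → *oezseveb*.
Since the final sound of *lemsaber* is /r/ (a consonant), it takes -eme, giving *lemsabereme*.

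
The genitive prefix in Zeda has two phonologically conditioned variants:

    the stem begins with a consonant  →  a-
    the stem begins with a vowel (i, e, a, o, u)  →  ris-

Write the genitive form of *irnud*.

*irnud*: first sound = /i/, a vowel → ris- → *risirnud*.

risirnud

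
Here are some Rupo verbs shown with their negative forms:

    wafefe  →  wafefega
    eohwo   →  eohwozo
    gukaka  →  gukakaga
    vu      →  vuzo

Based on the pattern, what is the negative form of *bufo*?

The suffix is conditioned by the last vowel: -zo when the last vowel of the stem is a rounded vowel (*eohwo*, *vu*); -ga when the last vowel of the stem is an unrounded vowel (*wafefe*, *gukaka*).
*bufo* — last vowel /o/ (a rounded vowel) → -zo → *bufozo*.

bufozo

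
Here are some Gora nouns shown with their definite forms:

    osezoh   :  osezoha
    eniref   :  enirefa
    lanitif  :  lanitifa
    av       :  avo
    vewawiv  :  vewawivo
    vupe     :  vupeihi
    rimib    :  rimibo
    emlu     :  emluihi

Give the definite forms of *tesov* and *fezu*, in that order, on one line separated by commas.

tesovo, fezuihi

The alternation tracks the final sound of the stem — -a when the stem ends in a voiceless consonant (*osezoh*, *eniref*, *lanitif*); -o when the stem ends in a voiced consonant (*av*, *vewawiv*, *rimib*); -ihi when the stem ends in a vowel (*vupe*, *emlu*).
The final sound of *tesov* is /v/, which is a voiced consonant, so the suffix is -o, giving *tesovo*.
*fezu*: final sound = /u/, a vowel → -ihi → *fezuihi*.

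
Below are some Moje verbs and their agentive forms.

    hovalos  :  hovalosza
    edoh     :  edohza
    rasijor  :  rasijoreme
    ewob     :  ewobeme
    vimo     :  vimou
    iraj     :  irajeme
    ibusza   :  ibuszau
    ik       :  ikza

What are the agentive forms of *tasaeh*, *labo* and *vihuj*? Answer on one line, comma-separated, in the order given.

The suffix is conditioned by the final sound: -za when the stem ends in a voiceless consonant (*hovalos*, *edoh*, *ik*); -eme when the stem ends in a voiced consonant (*rasijor*, *ewob*, *iraj*); -u when the stem ends in a vowel (*vimo*, *ibusza*).
*tasaeh*: final sound = /h/, a voiceless consonant → -za → *tasaehza*.
Since the final sound of *labo* is /o/ (a vowel), it takes -u, giving *labou*.
*vihuj*: final sound = /j/, a voiced consonant → -eme → *vihujeme*.

tasaehza, labou, vihujeme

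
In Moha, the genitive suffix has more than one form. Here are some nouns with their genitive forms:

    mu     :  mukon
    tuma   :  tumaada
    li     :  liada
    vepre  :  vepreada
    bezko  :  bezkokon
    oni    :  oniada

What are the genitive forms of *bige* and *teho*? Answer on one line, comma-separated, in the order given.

bigeada, tehokon

Looking at the last vowel of each stem: -kon when the last vowel of the stem is a rounded vowel (*mu*, *bezko*); -ada when the last vowel of the stem is an unrounded vowel (*tuma*, *li*, *vepre*, *oni*).
The last vowel of *bige* is /e/, which is an unrounded vowel, so the suffix is -ada, giving *bigeada*.
The last vowel of *teho* is /o/, which is a rounded vowel, so the suffix is -kon, giving *tehokon*.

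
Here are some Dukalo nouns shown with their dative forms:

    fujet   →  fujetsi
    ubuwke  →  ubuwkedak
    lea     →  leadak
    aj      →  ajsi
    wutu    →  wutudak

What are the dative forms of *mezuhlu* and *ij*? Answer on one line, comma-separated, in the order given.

Looking at the final sound of each stem: -si when the stem ends in a consonant (*fujet*, *aj*); -dak when the stem ends in a vowel (*ubuwke*, *lea*, *wutu*).
Since the final sound of *mezuhlu* is /u/ (a vowel), it takes -dak, giving *mezuhludak*.
*ij* — final sound /j/ (a consonant) → -si → *ijsi*.

mezuhludak, ijsi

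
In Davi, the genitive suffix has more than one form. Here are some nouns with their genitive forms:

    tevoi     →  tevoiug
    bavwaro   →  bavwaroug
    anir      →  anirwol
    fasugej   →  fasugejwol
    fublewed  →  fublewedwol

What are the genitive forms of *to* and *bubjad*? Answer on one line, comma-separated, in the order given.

toug, bubjadwol

The suffix is conditioned by the final sound: -wol when the stem ends in a consonant (*anir*, *fasugej*, *fublewed*); -ug when the stem ends in a vowel (*tevoi*, *bavwaro*).
*to* — final sound /o/ (a vowel) → -ug → *toug*.
The final sound of *bubjad* is /d/, which is a consonant, so the suffix is -wol, giving *bubjadwol*.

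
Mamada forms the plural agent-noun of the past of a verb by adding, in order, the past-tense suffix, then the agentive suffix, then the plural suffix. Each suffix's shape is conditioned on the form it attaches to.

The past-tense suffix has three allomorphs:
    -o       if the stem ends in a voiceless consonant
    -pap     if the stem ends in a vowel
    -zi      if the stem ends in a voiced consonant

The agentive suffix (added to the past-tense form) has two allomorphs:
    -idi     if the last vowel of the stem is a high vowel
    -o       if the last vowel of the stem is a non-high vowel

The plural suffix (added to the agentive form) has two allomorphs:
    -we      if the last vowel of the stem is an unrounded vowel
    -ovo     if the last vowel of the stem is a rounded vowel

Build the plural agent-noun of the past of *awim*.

awimziidiwe

Since the final sound of *awim* is /m/ (a voiced consonant), it takes -zi, giving *awimzi*.
Since the last vowel of the past-tense form *awimzi* is /i/ (a high vowel), it takes -idi, giving *awimziidi*.
The last vowel of the agentive form *awimziidi* is /i/, which is an unrounded vowel, so the plural suffix is -we, giving *awimziidiwe*.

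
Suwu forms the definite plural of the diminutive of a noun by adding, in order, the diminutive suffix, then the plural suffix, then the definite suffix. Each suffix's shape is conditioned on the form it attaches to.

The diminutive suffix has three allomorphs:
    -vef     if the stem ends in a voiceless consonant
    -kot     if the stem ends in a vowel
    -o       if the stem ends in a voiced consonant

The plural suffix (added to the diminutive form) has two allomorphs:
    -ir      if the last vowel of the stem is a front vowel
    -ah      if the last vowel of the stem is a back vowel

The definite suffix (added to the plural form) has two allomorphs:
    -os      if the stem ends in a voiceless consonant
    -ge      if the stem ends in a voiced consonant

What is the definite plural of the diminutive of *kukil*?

kukiloahos

*kukil*: final sound = /l/, a voiced consonant → -o → *kukilo*.
The diminutive form *kukilo*: last vowel = /o/, a back vowel → -ah → *kukiloah*.
The final consonant of the plural form *kukiloah* is /h/, which is voiceless, so the definite suffix is -os, giving *kukiloahos*.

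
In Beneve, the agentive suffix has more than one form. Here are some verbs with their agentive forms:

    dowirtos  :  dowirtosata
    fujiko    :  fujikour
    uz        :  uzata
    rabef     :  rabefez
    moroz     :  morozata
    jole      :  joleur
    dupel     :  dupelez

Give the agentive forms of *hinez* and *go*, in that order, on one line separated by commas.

hinezata, gour

Looking at the final sound of each stem: -ata when the stem ends in a sibilant (*dowirtos*, *uz*, *moroz*); -ez when the stem ends in a non-sibilant consonant (*rabef*, *dupel*); -ur when the stem ends in a vowel (*fujiko*, *jole*).
The final sound of *hinez* is /z/, which is a sibilant, so the suffix is -ata, giving *hinezata*.
*go* — final sound /o/ (a vowel) → -ur → *gour*.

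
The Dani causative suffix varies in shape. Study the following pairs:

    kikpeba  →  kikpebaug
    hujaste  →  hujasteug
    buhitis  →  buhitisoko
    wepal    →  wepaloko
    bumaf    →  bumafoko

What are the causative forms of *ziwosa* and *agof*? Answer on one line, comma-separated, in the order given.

ziwosaug, agofoko

The alternation tracks the final sound of the stem — -oko when the stem ends in a consonant (*buhitis*, *wepal*, *bumaf*); -ug when the stem ends in a vowel (*kikpeba*, *hujaste*).
The final sound of *ziwosa* is /a/, which is a vowel, so the suffix is -ug, giving *ziwosaug*.
*agof* — final sound /f/ (a consonant) → -oko → *agofoko*.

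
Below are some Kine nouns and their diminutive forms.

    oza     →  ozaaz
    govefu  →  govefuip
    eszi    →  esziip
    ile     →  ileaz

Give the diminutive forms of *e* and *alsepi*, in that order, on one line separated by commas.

eaz, alsepiip

The suffix is conditioned by the last vowel: -ip when the last vowel of the stem is a high vowel (*govefu*, *eszi*); -az when the last vowel of the stem is a non-high vowel (*oza*, *ile*).
Since the last vowel of *e* is /e/ (a non-high vowel), it takes -az, giving *eaz*.
The last vowel of *alsepi* is /i/, which is a high vowel, so the suffix is -ip, giving *alsepiip*.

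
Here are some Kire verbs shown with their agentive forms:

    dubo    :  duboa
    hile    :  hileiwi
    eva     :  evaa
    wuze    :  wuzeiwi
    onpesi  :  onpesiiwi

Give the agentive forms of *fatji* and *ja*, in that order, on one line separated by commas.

fatjiiwi, jaa

Looking at the last vowel of each stem: -iwi when the last vowel of the stem is a front vowel (*hile*, *wuze*, *onpesi*); -a when the last vowel of the stem is a back vowel (*dubo*, *eva*).
*fatji*: last vowel = /i/, a front vowel → -iwi → *fatjiiwi*.
Since the last vowel of *ja* is /a/ (a back vowel), it takes -a, giving *jaa*.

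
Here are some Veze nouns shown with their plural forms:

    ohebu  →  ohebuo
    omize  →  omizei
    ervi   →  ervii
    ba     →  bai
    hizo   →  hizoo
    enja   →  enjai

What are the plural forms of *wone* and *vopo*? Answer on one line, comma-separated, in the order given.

wonei, vopoo

The alternation tracks the last vowel of the stem — -o when the last vowel of the stem is a rounded vowel (*ohebu*, *hizo*); -i when the last vowel of the stem is an unrounded vowel (*omize*, *ervi*, *ba*, *enja*).
Since the last vowel of *wone* is /e/ (an unrounded vowel), it takes -i, giving *wonei*.
*vopo*: last vowel = /o/, a rounded vowel → -o → *vopoo*.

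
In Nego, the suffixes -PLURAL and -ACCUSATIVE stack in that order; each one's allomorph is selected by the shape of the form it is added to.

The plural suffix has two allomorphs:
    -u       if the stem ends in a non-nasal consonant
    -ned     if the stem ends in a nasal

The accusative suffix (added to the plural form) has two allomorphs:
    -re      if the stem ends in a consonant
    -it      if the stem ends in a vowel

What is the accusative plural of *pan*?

*pan*: final consonant = /n/, a nasal → -ned → *panned*.
Since the final sound of the plural form *panned* is /d/ (a consonant), it takes -re, giving *pannedre*.

pannedre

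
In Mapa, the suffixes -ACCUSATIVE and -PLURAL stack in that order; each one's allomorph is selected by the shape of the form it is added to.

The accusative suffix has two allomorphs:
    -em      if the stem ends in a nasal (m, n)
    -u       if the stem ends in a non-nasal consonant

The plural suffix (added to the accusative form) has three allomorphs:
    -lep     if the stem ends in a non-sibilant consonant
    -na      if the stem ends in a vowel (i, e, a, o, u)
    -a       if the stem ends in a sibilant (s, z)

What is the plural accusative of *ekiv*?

Since the final consonant of *ekiv* is /v/ (non-nasal), it takes -u, giving *ekivu*.
The accusative form *ekivu*: final sound = /u/, a vowel → -na → *ekivuna*.

ekivuna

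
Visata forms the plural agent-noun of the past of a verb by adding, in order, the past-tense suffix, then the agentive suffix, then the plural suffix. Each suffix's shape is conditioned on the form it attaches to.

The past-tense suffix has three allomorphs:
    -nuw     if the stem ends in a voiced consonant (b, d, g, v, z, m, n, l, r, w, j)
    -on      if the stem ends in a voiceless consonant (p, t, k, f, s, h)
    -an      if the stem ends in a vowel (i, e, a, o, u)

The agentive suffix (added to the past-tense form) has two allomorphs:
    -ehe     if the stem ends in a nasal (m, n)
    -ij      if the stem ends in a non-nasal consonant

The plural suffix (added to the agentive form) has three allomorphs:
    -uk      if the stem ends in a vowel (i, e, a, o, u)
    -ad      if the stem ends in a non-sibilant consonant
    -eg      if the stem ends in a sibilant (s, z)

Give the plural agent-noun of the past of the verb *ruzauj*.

The final sound of *ruzauj* is /j/, which is a voiced consonant, so the past-tense suffix is -nuw, giving *ruzaujnuw*.
The final consonant of the past-tense form *ruzaujnuw* is /w/, which is non-nasal, so the agentive suffix is -ij, giving *ruzaujnuwij*.
Since the final sound of the agentive form *ruzaujnuwij* is /j/ (a non-sibilant consonant), it takes -ad, giving *ruzaujnuwijad*.

ruzaujnuwijad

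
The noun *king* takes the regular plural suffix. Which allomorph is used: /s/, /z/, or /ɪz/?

The stem *king* ends in a voiced non-sibilant sound.
The plural suffix surfaces as /ɪz/ after sibilants, /s/ after other voiceless consonants, and /z/ after other voiced sounds.
So the plural -s on *king* is pronounced /z/.

/z/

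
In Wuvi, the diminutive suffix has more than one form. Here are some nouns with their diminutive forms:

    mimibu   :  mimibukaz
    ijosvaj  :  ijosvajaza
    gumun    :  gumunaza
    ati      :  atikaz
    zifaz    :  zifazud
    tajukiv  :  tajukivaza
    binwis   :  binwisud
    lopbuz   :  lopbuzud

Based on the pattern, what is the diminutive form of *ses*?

sesud

The suffix is conditioned by the final sound: -ud when the stem ends in a sibilant (*zifaz*, *binwis*, *lopbuz*); -aza when the stem ends in a non-sibilant consonant (*ijosvaj*, *gumun*, *tajukiv*); -kaz when the stem ends in a vowel (*mimibu*, *ati*).
*ses*: final sound = /s/, a sibilant → -ud → *sesud*.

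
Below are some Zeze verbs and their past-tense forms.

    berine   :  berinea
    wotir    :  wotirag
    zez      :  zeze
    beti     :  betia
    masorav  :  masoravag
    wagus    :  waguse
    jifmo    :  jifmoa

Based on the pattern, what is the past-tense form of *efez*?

efeze

Looking at the final sound of each stem: -e when the stem ends in a sibilant (*zez*, *wagus*); -ag when the stem ends in a non-sibilant consonant (*wotir*, *masorav*); -a when the stem ends in a vowel (*berine*, *beti*, *jifmo*).
*efez* — final sound /z/ (a sibilant) → -e → *efeze*.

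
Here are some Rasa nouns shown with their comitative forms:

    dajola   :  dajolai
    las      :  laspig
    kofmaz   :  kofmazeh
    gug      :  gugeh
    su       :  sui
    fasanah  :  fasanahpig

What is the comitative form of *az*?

azeh

The pattern is voicing of the final sound: -pig when the stem ends in a voiceless consonant (*las*, *fasanah*); -eh when the stem ends in a voiced consonant (*kofmaz*, *gug*); -i when the stem ends in a vowel (*dajola*, *su*).
The final sound of *az* is /z/, which is a voiced consonant, so the suffix is -eh, giving *azeh*.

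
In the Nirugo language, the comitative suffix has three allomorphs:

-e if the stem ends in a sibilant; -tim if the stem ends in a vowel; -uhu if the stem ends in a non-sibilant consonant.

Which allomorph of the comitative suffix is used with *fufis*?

*fufis* — final sound /s/ (a sibilant) → -e.

-e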